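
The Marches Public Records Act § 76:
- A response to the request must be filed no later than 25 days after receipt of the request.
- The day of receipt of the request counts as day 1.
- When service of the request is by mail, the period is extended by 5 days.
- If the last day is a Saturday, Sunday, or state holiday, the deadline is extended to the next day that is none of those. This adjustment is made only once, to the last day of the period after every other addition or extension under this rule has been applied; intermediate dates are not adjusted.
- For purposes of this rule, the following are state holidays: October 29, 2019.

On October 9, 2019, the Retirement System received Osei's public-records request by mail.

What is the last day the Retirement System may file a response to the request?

Counting October 9, 2019 as day 1, day 25 is November 2, 2019.
Service was by mail, adding 5 days: November 2, 2019 + 5 days = November 7, 2019.
November 7, 2019 is a Thursday and not a state holiday, so no extension applies.

November 7, 2019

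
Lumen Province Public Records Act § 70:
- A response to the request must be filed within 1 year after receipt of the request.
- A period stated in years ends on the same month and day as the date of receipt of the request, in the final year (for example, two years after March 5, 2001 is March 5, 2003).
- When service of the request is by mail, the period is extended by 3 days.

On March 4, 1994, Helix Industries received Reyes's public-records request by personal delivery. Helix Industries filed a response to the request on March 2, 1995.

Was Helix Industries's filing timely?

Yes

1 year after March 4, 1994 is March 4, 1995.
Service was not by mail, so no mail extension applies.
The deadline is March 4, 1995; the filing on March 2, 1995 is on or before that date.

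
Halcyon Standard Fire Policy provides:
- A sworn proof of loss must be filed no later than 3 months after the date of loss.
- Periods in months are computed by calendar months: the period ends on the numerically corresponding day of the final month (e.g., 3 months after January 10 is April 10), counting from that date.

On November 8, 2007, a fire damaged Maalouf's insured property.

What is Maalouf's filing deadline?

3 months after November 8, 2007 is February 8, 2008.

February 8, 2008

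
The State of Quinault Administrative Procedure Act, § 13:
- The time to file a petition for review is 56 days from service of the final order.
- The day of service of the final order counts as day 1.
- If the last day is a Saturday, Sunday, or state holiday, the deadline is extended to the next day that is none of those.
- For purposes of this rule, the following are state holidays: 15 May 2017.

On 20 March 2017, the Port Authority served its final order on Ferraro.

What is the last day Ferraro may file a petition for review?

Counting 20 March 2017 as day 1, day 56 is May 14, 2017.
May 14, 2017 is Sunday; May 15, 2017 is a listed holiday. The next qualifying day is May 16, 2017.

May 16, 2017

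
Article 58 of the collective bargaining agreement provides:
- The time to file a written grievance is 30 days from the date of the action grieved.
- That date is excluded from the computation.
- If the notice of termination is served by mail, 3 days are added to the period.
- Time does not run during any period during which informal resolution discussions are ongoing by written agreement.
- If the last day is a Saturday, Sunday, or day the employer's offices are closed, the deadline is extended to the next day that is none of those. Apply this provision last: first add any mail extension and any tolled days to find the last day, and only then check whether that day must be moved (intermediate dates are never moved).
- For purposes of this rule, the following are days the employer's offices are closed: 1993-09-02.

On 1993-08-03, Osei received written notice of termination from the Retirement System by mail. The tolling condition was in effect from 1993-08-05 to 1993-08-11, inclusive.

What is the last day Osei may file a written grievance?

September 13, 1993

30 days after 1993-08-03 is September 2, 1993.
Service was by mail, adding 3 days: September 2, 1993 + 3 days = September 5, 1993.
From August 5, 1993 through August 11, 1993 inclusive is 7 days; tolling adds 7 days: September 5, 1993 + 7 days = September 12, 1993.
September 12, 1993 is Sunday. The next qualifying day is September 13, 1993.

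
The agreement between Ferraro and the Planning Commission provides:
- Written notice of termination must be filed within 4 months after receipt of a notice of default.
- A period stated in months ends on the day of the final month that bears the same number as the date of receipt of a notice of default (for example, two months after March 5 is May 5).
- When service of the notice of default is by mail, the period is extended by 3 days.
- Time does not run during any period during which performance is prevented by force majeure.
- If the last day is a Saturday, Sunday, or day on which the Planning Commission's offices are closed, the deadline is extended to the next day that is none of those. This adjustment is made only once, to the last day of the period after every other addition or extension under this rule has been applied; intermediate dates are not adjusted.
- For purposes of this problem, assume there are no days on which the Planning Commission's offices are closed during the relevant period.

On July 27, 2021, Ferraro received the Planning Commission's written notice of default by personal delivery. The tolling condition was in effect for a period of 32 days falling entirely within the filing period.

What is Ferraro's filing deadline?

4 months after July 27, 2021 is November 27, 2021.
Service was not by mail, so no mail extension applies.
Tolling adds 32 days: November 27, 2021 + 32 days = December 29, 2021.
December 29, 2021 is a Wednesday and not a day on which the Planning Commission's offices are closed, so no extension applies.

December 29, 2021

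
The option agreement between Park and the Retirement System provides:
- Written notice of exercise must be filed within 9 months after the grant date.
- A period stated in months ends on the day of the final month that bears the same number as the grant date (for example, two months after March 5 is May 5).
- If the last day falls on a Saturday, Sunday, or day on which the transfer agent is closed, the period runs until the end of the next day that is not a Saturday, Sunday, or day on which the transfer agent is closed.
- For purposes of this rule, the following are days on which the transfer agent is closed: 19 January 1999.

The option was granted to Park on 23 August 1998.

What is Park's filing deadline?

9 months after 23 August 1998 is May 23, 1999.
May 23, 1999 is Sunday. The next qualifying day is May 24, 1999.

May 24, 1999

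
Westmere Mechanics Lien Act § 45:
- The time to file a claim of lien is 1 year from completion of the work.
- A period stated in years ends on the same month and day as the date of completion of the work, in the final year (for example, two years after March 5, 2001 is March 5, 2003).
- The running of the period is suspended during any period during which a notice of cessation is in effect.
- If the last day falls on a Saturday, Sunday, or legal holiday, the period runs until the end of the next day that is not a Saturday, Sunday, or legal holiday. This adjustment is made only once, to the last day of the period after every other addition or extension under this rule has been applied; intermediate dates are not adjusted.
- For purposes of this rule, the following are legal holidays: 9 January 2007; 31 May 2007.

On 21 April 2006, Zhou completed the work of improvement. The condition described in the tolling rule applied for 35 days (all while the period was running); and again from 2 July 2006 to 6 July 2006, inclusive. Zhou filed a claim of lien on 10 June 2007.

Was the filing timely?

1 year after 21 April 2006 is April 21, 2007.
Tolling adds 35 days: April 21, 2007 + 35 days = May 26, 2007.
From July 2, 2006 through July 6, 2006 inclusive is 5 days; tolling adds 5 days: May 26, 2007 + 5 days = May 31, 2007.
May 31, 2007 is a listed holiday. The next qualifying day is June 1, 2007.
The deadline is June 1, 2007; the filing on June 10, 2007 is after that date.

No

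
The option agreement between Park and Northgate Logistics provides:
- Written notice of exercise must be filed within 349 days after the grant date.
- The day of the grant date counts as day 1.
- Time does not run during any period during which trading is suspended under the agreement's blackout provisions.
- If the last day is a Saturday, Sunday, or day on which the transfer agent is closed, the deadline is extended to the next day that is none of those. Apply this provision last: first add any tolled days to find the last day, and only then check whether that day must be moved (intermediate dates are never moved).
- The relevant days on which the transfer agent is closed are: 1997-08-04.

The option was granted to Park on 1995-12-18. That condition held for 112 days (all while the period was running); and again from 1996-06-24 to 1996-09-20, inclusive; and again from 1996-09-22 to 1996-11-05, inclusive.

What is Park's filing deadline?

August 5, 1997

Counting 1995-12-18 as day 1, day 349 is November 30, 1996.
Tolling adds 112 days: November 30, 1996 + 112 days = March 22, 1997.
From June 24, 1996 through September 20, 1996 inclusive is 89 days; tolling adds 89 days: March 22, 1997 + 89 days = June 19, 1997.
From September 22, 1996 through November 5, 1996 inclusive is 45 days; tolling adds 45 days: June 19, 1997 + 45 days = August 3, 1997.
August 3, 1997 is Sunday; August 4, 1997 is a listed holiday. The next qualifying day is August 5, 1997.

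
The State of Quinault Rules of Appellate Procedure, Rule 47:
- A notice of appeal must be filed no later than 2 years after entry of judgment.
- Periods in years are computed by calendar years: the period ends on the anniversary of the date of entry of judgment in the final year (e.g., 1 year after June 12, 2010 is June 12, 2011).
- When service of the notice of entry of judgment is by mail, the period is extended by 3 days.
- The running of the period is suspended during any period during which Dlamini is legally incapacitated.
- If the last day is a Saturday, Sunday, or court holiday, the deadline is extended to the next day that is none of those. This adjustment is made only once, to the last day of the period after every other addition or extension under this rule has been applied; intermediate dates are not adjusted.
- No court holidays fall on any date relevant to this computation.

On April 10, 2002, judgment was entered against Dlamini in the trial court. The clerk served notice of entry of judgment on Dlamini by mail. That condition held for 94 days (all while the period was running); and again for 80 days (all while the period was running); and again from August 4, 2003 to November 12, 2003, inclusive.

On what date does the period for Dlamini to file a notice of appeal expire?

January 13, 2005

2 years after April 10, 2002 is April 10, 2004.
Service was by mail, adding 3 days: April 10, 2004 + 3 days = April 13, 2004.
Tolling adds 94 days: April 13, 2004 + 94 days = July 16, 2004.
Tolling adds 80 days: July 16, 2004 + 80 days = October 4, 2004.
From August 4, 2003 through November 12, 2003 inclusive is 101 days; tolling adds 101 days: October 4, 2004 + 101 days = January 13, 2005.
January 13, 2005 is a Thursday and not a court holiday, so no extension applies.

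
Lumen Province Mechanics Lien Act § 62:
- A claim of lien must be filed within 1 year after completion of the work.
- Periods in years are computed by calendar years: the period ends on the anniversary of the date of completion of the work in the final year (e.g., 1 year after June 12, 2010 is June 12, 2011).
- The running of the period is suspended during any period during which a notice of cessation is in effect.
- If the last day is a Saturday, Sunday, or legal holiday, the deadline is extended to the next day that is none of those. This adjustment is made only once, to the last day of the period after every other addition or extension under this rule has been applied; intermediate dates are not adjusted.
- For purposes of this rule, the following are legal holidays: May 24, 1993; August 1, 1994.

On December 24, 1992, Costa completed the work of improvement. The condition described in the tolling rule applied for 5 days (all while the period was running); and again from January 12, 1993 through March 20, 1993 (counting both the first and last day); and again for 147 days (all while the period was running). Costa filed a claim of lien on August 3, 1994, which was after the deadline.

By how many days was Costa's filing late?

1 day

1 year after December 24, 1992 is December 24, 1993.
Tolling adds 5 days: December 24, 1993 + 5 days = December 29, 1993.
From January 12, 1993 through March 20, 1993 inclusive is 68 days; tolling adds 68 days: December 29, 1993 + 68 days = March 7, 1994.
Tolling adds 147 days: March 7, 1994 + 147 days = August 1, 1994.
August 1, 1994 is a listed holiday. The next qualifying day is August 2, 1994.
The deadline is August 2, 1994; from August 2, 1994 to August 3, 1994 is 1 days.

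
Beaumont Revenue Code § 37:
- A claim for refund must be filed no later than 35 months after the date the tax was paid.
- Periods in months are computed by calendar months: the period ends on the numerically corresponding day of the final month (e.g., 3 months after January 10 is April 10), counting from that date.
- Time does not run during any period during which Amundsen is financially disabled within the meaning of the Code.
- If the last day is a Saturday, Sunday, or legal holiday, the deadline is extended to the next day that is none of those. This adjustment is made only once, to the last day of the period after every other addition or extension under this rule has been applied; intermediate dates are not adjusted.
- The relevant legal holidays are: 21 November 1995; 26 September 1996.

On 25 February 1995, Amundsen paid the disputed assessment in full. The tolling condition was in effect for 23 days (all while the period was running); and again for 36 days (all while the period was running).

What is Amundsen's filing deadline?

35 months after 25 February 1995 is January 25, 1998.
Tolling adds 23 days: January 25, 1998 + 23 days = February 17, 1998.
Tolling adds 36 days: February 17, 1998 + 36 days = March 25, 1998.
March 25, 1998 is a Wednesday and not a legal holiday, so no extension applies.

March 25, 1998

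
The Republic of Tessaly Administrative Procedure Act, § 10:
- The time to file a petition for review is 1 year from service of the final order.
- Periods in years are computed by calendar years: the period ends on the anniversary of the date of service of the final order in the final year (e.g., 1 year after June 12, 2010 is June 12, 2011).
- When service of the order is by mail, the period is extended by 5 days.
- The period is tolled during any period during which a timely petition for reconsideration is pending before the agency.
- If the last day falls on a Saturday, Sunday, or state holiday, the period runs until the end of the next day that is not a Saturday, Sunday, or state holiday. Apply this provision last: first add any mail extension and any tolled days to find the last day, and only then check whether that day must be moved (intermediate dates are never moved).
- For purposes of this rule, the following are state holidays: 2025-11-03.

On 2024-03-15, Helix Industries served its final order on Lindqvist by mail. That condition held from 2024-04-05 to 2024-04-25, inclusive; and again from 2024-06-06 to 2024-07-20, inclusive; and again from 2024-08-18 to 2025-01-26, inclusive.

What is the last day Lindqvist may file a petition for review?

November 4, 2025

1 year after 2024-03-15 is March 15, 2025.
Service was by mail, adding 5 days: March 15, 2025 + 5 days = March 20, 2025.
From April 5, 2024 through April 25, 2024 inclusive is 21 days; tolling adds 21 days: March 20, 2025 + 21 days = April 10, 2025.
From June 6, 2024 through July 20, 2024 inclusive is 45 days; tolling adds 45 days: April 10, 2025 + 45 days = May 25, 2025.
From August 18, 2024 through January 26, 2025 inclusive is 162 days; tolling adds 162 days: May 25, 2025 + 162 days = November 3, 2025.
November 3, 2025 is a listed holiday. The next qualifying day is November 4, 2025.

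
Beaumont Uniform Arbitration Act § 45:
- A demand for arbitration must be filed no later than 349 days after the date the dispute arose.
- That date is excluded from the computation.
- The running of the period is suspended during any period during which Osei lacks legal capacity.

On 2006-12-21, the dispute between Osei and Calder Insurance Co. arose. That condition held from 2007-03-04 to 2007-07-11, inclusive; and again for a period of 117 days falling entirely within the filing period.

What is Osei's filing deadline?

349 days after 2006-12-21 is December 5, 2007.
From March 4, 2007 through July 11, 2007 inclusive is 130 days; tolling adds 130 days: December 5, 2007 + 130 days = April 13, 2008.
Tolling adds 117 days: April 13, 2008 + 117 days = August 8, 2008.

August 8, 2008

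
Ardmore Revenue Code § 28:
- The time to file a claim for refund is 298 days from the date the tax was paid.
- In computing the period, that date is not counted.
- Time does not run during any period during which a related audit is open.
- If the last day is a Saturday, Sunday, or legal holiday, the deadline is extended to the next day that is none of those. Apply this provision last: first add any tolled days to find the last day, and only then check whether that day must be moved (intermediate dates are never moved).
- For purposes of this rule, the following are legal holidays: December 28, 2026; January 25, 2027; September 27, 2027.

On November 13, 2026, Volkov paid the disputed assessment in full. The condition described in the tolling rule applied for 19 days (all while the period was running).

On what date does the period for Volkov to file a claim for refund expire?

298 days after November 13, 2026 is September 7, 2027.
Tolling adds 19 days: September 7, 2027 + 19 days = September 26, 2027.
September 26, 2027 is Sunday; September 27, 2027 is a listed holiday. The next qualifying day is September 28, 2027.

September 28, 2027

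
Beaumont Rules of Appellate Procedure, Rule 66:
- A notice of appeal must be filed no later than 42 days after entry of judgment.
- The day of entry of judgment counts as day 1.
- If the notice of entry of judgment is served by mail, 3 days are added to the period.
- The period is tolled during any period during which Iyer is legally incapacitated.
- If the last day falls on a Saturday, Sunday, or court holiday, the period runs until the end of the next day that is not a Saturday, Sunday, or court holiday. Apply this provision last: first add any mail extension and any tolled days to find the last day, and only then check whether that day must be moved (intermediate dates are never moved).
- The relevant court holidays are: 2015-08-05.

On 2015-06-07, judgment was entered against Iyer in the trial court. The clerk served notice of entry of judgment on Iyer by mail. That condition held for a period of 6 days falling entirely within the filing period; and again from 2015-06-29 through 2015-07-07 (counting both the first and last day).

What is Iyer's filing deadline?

August 6, 2015

Counting 2015-06-07 as day 1, day 42 is July 18, 2015.
Service was by mail, adding 3 days: July 18, 2015 + 3 days = July 21, 2015.
Tolling adds 6 days: July 21, 2015 + 6 days = July 27, 2015.
From June 29, 2015 through July 7, 2015 inclusive is 9 days; tolling adds 9 days: July 27, 2015 + 9 days = August 5, 2015.
August 5, 2015 is a listed holiday. The next qualifying day is August 6, 2015.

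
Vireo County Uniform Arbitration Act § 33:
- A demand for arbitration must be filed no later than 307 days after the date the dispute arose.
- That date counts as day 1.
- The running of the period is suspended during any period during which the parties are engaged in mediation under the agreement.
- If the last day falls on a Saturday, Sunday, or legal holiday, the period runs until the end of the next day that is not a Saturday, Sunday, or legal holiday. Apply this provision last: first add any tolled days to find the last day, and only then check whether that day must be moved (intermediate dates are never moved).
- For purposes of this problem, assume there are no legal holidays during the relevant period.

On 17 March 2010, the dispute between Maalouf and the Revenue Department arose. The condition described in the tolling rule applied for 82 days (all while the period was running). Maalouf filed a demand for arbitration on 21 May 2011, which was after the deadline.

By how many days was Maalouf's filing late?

Counting 17 March 2010 as day 1, day 307 is January 17, 2011.
Tolling adds 82 days: January 17, 2011 + 82 days = April 9, 2011.
April 9, 2011 is Saturday; April 10, 2011 is Sunday. The next qualifying day is April 11, 2011.
The deadline is April 11, 2011; from April 11, 2011 to May 21, 2011 is 40 days.

40 days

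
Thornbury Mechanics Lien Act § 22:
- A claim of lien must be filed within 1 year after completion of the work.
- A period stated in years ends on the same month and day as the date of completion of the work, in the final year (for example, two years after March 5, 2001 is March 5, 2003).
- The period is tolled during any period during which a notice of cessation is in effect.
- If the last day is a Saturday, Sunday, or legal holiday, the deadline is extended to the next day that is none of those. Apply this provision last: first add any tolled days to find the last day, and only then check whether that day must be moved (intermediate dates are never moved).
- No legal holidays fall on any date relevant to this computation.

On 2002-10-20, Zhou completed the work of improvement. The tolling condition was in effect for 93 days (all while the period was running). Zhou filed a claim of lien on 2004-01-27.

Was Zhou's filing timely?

1 year after 2002-10-20 is October 20, 2003.
Tolling adds 93 days: October 20, 2003 + 93 days = January 21, 2004.
January 21, 2004 is a Wednesday and not a legal holiday, so no extension applies.
The deadline is January 21, 2004; the filing on January 27, 2004 is after that date.

No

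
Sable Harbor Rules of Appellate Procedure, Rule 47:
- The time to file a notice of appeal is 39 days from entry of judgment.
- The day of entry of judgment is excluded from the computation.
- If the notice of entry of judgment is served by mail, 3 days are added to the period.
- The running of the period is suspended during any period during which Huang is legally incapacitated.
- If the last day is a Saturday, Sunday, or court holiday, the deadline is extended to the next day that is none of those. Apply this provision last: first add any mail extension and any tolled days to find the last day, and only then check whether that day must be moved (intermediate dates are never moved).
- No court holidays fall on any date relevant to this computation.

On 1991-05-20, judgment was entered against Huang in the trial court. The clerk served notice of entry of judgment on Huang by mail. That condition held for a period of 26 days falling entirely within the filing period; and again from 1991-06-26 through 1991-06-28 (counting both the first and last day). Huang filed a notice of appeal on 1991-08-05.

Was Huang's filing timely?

No

39 days after 1991-05-20 is June 28, 1991.
Service was by mail, adding 3 days: June 28, 1991 + 3 days = July 1, 1991.
Tolling adds 26 days: July 1, 1991 + 26 days = July 27, 1991.
From June 26, 1991 through June 28, 1991 inclusive is 3 days; tolling adds 3 days: July 27, 1991 + 3 days = July 30, 1991.
July 30, 1991 is a Tuesday and not a court holiday, so no extension applies.
The deadline is July 30, 1991; the filing on August 5, 1991 is after that date.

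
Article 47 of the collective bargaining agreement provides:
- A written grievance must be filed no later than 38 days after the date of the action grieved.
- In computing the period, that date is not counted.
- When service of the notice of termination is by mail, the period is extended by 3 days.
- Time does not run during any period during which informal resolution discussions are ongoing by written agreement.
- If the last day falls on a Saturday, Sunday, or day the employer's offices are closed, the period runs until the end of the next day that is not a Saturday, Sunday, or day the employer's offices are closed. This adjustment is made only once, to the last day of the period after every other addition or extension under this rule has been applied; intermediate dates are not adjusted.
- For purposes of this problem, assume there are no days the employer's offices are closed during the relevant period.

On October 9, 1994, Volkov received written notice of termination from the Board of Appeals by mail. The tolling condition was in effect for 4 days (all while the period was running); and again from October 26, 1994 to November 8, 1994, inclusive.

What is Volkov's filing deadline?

38 days after October 9, 1994 is November 16, 1994.
Service was by mail, adding 3 days: November 16, 1994 + 3 days = November 19, 1994.
Tolling adds 4 days: November 19, 1994 + 4 days = November 23, 1994.
From October 26, 1994 through November 8, 1994 inclusive is 14 days; tolling adds 14 days: November 23, 1994 + 14 days = December 7, 1994.
December 7, 1994 is a Wednesday and not a day the employer's offices are closed, so no extension applies.

December 7, 1994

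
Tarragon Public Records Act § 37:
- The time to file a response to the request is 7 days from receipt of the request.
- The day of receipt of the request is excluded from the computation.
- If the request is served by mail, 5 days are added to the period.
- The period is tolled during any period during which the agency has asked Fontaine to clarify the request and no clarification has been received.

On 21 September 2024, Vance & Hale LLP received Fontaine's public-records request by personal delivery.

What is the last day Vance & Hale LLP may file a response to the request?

7 days after 21 September 2024 is September 28, 2024.
Service was not by mail, so no mail extension applies.

September 28, 2024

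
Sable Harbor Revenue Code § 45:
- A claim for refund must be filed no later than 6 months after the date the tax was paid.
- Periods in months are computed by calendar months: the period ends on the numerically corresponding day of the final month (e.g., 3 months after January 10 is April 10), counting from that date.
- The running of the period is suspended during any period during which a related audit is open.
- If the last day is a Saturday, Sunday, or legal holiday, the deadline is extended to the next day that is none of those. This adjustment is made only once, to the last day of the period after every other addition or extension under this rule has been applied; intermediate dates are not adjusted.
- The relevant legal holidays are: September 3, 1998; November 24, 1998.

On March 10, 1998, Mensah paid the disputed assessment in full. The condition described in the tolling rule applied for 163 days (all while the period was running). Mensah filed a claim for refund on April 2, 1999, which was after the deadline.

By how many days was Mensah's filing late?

6 months after March 10, 1998 is September 10, 1998.
Tolling adds 163 days: September 10, 1998 + 163 days = February 20, 1999.
February 20, 1999 is Saturday; February 21, 1999 is Sunday. The next qualifying day is February 22, 1999.
The deadline is February 22, 1999; from February 22, 1999 to April 2, 1999 is 39 days.

39 days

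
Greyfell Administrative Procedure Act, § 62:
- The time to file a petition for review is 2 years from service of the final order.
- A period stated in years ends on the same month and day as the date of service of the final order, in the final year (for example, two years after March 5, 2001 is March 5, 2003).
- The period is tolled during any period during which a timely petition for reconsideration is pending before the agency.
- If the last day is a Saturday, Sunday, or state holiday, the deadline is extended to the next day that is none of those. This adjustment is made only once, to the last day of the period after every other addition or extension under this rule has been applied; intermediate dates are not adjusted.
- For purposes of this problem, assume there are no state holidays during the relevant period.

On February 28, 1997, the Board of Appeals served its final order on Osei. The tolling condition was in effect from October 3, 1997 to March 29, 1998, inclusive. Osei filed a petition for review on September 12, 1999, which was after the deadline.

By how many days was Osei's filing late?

18 days

2 years after February 28, 1997 is February 28, 1999.
From October 3, 1997 through March 29, 1998 inclusive is 178 days; tolling adds 178 days: February 28, 1999 + 178 days = August 25, 1999.
August 25, 1999 is a Wednesday and not a state holiday, so no extension applies.
The deadline is August 25, 1999; from August 25, 1999 to September 12, 1999 is 18 days.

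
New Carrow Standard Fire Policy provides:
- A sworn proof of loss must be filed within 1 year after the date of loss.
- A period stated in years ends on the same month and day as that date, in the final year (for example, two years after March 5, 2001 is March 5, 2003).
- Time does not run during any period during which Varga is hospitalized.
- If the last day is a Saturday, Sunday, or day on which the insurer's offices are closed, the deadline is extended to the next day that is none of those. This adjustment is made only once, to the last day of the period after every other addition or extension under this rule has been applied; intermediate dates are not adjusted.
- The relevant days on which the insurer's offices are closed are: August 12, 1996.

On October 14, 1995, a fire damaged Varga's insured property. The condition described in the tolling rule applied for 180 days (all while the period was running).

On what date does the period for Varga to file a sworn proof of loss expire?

1 year after October 14, 1995 is October 14, 1996.
Tolling adds 180 days: October 14, 1996 + 180 days = April 12, 1997.
April 12, 1997 is Saturday; April 13, 1997 is Sunday. The next qualifying day is April 14, 1997.

April 14, 1997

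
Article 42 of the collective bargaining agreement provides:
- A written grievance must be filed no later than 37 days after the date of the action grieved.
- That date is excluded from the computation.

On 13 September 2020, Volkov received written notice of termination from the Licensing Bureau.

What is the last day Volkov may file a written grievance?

37 days after 13 September 2020 is October 20, 2020.

October 20, 2020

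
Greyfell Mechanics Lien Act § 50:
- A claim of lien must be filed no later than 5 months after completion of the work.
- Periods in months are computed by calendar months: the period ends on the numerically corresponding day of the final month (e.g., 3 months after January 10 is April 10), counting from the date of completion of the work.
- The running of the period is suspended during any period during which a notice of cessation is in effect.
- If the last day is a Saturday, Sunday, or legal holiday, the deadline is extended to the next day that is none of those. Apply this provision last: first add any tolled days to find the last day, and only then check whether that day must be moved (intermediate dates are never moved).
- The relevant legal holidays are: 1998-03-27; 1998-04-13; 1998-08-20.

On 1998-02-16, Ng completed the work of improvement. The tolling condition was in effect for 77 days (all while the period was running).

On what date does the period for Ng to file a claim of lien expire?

5 months after 1998-02-16 is July 16, 1998.
Tolling adds 77 days: July 16, 1998 + 77 days = October 1, 1998.
October 1, 1998 is a Thursday and not a legal holiday, so no extension applies.

October 1, 1998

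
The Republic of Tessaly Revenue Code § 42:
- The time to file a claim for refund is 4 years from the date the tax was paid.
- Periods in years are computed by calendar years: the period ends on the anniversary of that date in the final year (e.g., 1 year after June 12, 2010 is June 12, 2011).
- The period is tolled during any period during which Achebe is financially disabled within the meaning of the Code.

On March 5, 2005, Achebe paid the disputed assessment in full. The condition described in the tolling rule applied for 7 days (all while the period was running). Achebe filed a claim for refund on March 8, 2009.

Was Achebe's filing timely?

4 years after March 5, 2005 is March 5, 2009.
Tolling adds 7 days: March 5, 2009 + 7 days = March 12, 2009.
The deadline is March 12, 2009; the filing on March 8, 2009 is on or before that date.

Yes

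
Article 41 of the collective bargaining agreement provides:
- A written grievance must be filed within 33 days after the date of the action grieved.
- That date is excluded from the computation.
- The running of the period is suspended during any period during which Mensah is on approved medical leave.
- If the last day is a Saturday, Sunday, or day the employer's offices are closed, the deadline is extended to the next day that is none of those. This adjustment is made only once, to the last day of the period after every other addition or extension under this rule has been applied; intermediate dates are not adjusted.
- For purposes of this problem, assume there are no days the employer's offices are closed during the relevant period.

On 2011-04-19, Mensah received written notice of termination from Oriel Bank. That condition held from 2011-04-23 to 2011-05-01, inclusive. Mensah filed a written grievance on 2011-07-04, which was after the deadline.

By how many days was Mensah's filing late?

33 days after 2011-04-19 is May 22, 2011.
From April 23, 2011 through May 1, 2011 inclusive is 9 days; tolling adds 9 days: May 22, 2011 + 9 days = May 31, 2011.
May 31, 2011 is a Tuesday and not a day the employer's offices are closed, so no extension applies.
The deadline is May 31, 2011; from May 31, 2011 to July 4, 2011 is 34 days.

34 days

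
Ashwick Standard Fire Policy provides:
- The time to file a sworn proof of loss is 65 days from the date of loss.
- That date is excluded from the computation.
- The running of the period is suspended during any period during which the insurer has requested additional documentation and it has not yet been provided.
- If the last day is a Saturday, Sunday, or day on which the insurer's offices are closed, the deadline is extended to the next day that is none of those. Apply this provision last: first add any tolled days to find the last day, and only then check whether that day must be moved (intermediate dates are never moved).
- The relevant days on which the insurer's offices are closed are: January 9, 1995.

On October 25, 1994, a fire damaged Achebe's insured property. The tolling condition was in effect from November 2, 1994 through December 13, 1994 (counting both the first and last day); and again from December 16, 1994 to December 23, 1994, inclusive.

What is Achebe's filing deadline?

February 17, 1995

65 days after October 25, 1994 is December 29, 1994.
From November 2, 1994 through December 13, 1994 inclusive is 42 days; tolling adds 42 days: December 29, 1994 + 42 days = February 9, 1995.
From December 16, 1994 through December 23, 1994 inclusive is 8 days; tolling adds 8 days: February 9, 1995 + 8 days = February 17, 1995.
February 17, 1995 is a Friday and not a day on which the insurer's offices are closed, so no extension applies.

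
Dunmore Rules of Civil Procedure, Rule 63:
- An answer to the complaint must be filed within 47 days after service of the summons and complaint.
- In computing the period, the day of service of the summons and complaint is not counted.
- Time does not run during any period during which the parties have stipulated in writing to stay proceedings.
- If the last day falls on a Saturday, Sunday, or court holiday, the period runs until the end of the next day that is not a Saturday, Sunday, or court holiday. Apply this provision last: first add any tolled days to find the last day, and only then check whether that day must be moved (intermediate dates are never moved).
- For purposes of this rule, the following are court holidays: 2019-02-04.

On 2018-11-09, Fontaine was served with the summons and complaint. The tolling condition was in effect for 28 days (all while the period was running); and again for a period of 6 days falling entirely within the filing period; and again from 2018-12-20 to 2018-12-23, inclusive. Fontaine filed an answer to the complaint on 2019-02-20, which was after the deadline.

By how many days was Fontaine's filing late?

15 days

47 days after 2018-11-09 is December 26, 2018.
Tolling adds 28 days: December 26, 2018 + 28 days = January 23, 2019.
Tolling adds 6 days: January 23, 2019 + 6 days = January 29, 2019.
From December 20, 2018 through December 23, 2018 inclusive is 4 days; tolling adds 4 days: January 29, 2019 + 4 days = February 2, 2019.
February 2, 2019 is Saturday; February 3, 2019 is Sunday; February 4, 2019 is a listed holiday. The next qualifying day is February 5, 2019.
The deadline is February 5, 2019; from February 5, 2019 to February 20, 2019 is 15 days.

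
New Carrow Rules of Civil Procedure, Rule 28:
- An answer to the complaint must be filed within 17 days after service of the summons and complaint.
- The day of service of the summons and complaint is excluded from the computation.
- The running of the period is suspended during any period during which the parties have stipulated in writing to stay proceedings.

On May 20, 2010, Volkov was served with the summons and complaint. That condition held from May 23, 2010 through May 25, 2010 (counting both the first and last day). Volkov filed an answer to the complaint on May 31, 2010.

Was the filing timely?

Yes

17 days after May 20, 2010 is June 6, 2010.
From May 23, 2010 through May 25, 2010 inclusive is 3 days; tolling adds 3 days: June 6, 2010 + 3 days = June 9, 2010.
The deadline is June 9, 2010; the filing on May 31, 2010 is on or before that date.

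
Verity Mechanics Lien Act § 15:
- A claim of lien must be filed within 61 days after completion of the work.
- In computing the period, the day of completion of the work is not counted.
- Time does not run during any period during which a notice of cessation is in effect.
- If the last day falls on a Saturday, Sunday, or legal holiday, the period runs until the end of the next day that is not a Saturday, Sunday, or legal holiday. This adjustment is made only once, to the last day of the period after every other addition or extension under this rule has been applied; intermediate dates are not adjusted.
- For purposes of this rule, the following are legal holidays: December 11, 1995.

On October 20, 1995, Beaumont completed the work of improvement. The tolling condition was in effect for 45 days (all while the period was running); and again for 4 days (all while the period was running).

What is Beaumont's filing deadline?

February 7, 1996

61 days after October 20, 1995 is December 20, 1995.
Tolling adds 45 days: December 20, 1995 + 45 days = February 3, 1996.
Tolling adds 4 days: February 3, 1996 + 4 days = February 7, 1996.
February 7, 1996 is a Wednesday and not a legal holiday, so no extension applies.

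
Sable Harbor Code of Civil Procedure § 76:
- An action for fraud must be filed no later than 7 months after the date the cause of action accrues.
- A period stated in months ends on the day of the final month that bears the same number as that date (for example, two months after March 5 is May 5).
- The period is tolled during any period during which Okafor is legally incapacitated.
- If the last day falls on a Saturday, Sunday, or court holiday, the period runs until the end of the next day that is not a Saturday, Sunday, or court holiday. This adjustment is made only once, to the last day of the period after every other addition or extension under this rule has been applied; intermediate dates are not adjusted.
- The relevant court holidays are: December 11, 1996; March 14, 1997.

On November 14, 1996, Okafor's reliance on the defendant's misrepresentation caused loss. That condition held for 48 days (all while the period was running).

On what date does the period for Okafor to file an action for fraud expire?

7 months after November 14, 1996 is June 14, 1997.
Tolling adds 48 days: June 14, 1997 + 48 days = August 1, 1997.
August 1, 1997 is a Friday and not a court holiday, so no extension applies.

August 1, 1997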